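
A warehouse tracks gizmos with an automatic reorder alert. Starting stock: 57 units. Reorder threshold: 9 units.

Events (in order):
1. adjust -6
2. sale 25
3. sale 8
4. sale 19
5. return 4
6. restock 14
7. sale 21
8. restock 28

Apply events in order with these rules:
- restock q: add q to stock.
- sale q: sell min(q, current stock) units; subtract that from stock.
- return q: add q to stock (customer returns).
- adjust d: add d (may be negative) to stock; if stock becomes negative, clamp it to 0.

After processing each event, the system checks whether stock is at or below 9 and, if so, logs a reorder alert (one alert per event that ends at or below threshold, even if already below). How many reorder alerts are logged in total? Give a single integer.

Answer: 3

Derivation:
Processing events:
Start: stock = 57
  Event 1 (adjust -6): 57 + -6 = 51
  Event 2 (sale 25): sell min(25,51)=25. stock: 51 - 25 = 26. total_sold = 25
  Event 3 (sale 8): sell min(8,26)=8. stock: 26 - 8 = 18. total_sold = 33
  Event 4 (sale 19): sell min(19,18)=18. stock: 18 - 18 = 0. total_sold = 51
  Event 5 (return 4): 0 + 4 = 4
  Event 6 (restock 14): 4 + 14 = 18
  Event 7 (sale 21): sell min(21,18)=18. stock: 18 - 18 = 0. total_sold = 69
  Event 8 (restock 28): 0 + 28 = 28
Final: stock = 28, total_sold = 69

Checking against threshold 9:
  After event 1: stock=51 > 9
  After event 2: stock=26 > 9
  After event 3: stock=18 > 9
  After event 4: stock=0 <= 9 -> ALERT
  After event 5: stock=4 <= 9 -> ALERT
  After event 6: stock=18 > 9
  After event 7: stock=0 <= 9 -> ALERT
  After event 8: stock=28 > 9
Alert events: [4, 5, 7]. Count = 3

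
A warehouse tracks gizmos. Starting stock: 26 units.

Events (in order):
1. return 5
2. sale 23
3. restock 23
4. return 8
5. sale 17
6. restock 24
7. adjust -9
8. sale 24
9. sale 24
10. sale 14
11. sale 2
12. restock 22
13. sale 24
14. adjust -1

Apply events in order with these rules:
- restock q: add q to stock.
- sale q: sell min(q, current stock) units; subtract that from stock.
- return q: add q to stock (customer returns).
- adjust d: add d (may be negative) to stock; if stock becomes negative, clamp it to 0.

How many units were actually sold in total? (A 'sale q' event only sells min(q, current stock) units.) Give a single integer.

Answer: 99

Derivation:
Processing events:
Start: stock = 26
  Event 1 (return 5): 26 + 5 = 31
  Event 2 (sale 23): sell min(23,31)=23. stock: 31 - 23 = 8. total_sold = 23
  Event 3 (restock 23): 8 + 23 = 31
  Event 4 (return 8): 31 + 8 = 39
  Event 5 (sale 17): sell min(17,39)=17. stock: 39 - 17 = 22. total_sold = 40
  Event 6 (restock 24): 22 + 24 = 46
  Event 7 (adjust -9): 46 + -9 = 37
  Event 8 (sale 24): sell min(24,37)=24. stock: 37 - 24 = 13. total_sold = 64
  Event 9 (sale 24): sell min(24,13)=13. stock: 13 - 13 = 0. total_sold = 77
  Event 10 (sale 14): sell min(14,0)=0. stock: 0 - 0 = 0. total_sold = 77
  Event 11 (sale 2): sell min(2,0)=0. stock: 0 - 0 = 0. total_sold = 77
  Event 12 (restock 22): 0 + 22 = 22
  Event 13 (sale 24): sell min(24,22)=22. stock: 22 - 22 = 0. total_sold = 99
  Event 14 (adjust -1): 0 + -1 = 0 (clamped to 0)
Final: stock = 0, total_sold = 99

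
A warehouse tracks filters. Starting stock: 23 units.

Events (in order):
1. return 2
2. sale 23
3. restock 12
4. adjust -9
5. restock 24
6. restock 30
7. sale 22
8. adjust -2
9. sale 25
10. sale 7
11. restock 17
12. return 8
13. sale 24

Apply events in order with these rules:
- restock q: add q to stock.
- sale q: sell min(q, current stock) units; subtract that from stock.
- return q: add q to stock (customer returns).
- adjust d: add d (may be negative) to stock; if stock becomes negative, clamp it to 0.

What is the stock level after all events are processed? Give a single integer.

Processing events:
Start: stock = 23
  Event 1 (return 2): 23 + 2 = 25
  Event 2 (sale 23): sell min(23,25)=23. stock: 25 - 23 = 2. total_sold = 23
  Event 3 (restock 12): 2 + 12 = 14
  Event 4 (adjust -9): 14 + -9 = 5
  Event 5 (restock 24): 5 + 24 = 29
  Event 6 (restock 30): 29 + 30 = 59
  Event 7 (sale 22): sell min(22,59)=22. stock: 59 - 22 = 37. total_sold = 45
  Event 8 (adjust -2): 37 + -2 = 35
  Event 9 (sale 25): sell min(25,35)=25. stock: 35 - 25 = 10. total_sold = 70
  Event 10 (sale 7): sell min(7,10)=7. stock: 10 - 7 = 3. total_sold = 77
  Event 11 (restock 17): 3 + 17 = 20
  Event 12 (return 8): 20 + 8 = 28
  Event 13 (sale 24): sell min(24,28)=24. stock: 28 - 24 = 4. total_sold = 101
Final: stock = 4, total_sold = 101

Answer: 4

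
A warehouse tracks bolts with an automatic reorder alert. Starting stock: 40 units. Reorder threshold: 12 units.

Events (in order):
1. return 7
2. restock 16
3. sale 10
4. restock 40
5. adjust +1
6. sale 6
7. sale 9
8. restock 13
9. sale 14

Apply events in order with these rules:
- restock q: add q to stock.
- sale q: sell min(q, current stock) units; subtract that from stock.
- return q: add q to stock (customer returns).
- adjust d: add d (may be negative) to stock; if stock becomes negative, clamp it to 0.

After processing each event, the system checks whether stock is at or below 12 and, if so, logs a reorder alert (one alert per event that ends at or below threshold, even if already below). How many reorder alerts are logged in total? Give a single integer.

Processing events:
Start: stock = 40
  Event 1 (return 7): 40 + 7 = 47
  Event 2 (restock 16): 47 + 16 = 63
  Event 3 (sale 10): sell min(10,63)=10. stock: 63 - 10 = 53. total_sold = 10
  Event 4 (restock 40): 53 + 40 = 93
  Event 5 (adjust +1): 93 + 1 = 94
  Event 6 (sale 6): sell min(6,94)=6. stock: 94 - 6 = 88. total_sold = 16
  Event 7 (sale 9): sell min(9,88)=9. stock: 88 - 9 = 79. total_sold = 25
  Event 8 (restock 13): 79 + 13 = 92
  Event 9 (sale 14): sell min(14,92)=14. stock: 92 - 14 = 78. total_sold = 39
Final: stock = 78, total_sold = 39

Checking against threshold 12:
  After event 1: stock=47 > 12
  After event 2: stock=63 > 12
  After event 3: stock=53 > 12
  After event 4: stock=93 > 12
  After event 5: stock=94 > 12
  After event 6: stock=88 > 12
  After event 7: stock=79 > 12
  After event 8: stock=92 > 12
  After event 9: stock=78 > 12
Alert events: []. Count = 0

Answer: 0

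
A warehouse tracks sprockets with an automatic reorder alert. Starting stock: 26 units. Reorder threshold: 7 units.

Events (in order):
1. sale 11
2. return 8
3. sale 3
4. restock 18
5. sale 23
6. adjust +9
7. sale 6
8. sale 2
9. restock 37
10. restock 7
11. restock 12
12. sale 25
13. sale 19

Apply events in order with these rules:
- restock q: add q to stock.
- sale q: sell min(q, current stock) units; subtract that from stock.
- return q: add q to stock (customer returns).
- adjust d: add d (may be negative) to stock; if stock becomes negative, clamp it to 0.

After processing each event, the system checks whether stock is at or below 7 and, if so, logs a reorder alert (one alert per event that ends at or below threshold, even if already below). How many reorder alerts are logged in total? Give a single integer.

Processing events:
Start: stock = 26
  Event 1 (sale 11): sell min(11,26)=11. stock: 26 - 11 = 15. total_sold = 11
  Event 2 (return 8): 15 + 8 = 23
  Event 3 (sale 3): sell min(3,23)=3. stock: 23 - 3 = 20. total_sold = 14
  Event 4 (restock 18): 20 + 18 = 38
  Event 5 (sale 23): sell min(23,38)=23. stock: 38 - 23 = 15. total_sold = 37
  Event 6 (adjust +9): 15 + 9 = 24
  Event 7 (sale 6): sell min(6,24)=6. stock: 24 - 6 = 18. total_sold = 43
  Event 8 (sale 2): sell min(2,18)=2. stock: 18 - 2 = 16. total_sold = 45
  Event 9 (restock 37): 16 + 37 = 53
  Event 10 (restock 7): 53 + 7 = 60
  Event 11 (restock 12): 60 + 12 = 72
  Event 12 (sale 25): sell min(25,72)=25. stock: 72 - 25 = 47. total_sold = 70
  Event 13 (sale 19): sell min(19,47)=19. stock: 47 - 19 = 28. total_sold = 89
Final: stock = 28, total_sold = 89

Checking against threshold 7:
  After event 1: stock=15 > 7
  After event 2: stock=23 > 7
  After event 3: stock=20 > 7
  After event 4: stock=38 > 7
  After event 5: stock=15 > 7
  After event 6: stock=24 > 7
  After event 7: stock=18 > 7
  After event 8: stock=16 > 7
  After event 9: stock=53 > 7
  After event 10: stock=60 > 7
  After event 11: stock=72 > 7
  After event 12: stock=47 > 7
  After event 13: stock=28 > 7
Alert events: []. Count = 0

Answer: 0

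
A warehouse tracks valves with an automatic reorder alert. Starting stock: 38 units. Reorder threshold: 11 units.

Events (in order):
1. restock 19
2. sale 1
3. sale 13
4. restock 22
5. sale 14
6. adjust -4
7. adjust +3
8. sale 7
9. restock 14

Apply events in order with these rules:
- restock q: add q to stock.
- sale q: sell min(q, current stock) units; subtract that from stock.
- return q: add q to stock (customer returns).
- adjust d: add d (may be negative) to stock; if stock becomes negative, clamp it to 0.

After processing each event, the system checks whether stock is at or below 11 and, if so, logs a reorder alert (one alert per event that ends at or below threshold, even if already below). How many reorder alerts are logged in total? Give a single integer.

Answer: 0

Derivation:
Processing events:
Start: stock = 38
  Event 1 (restock 19): 38 + 19 = 57
  Event 2 (sale 1): sell min(1,57)=1. stock: 57 - 1 = 56. total_sold = 1
  Event 3 (sale 13): sell min(13,56)=13. stock: 56 - 13 = 43. total_sold = 14
  Event 4 (restock 22): 43 + 22 = 65
  Event 5 (sale 14): sell min(14,65)=14. stock: 65 - 14 = 51. total_sold = 28
  Event 6 (adjust -4): 51 + -4 = 47
  Event 7 (adjust +3): 47 + 3 = 50
  Event 8 (sale 7): sell min(7,50)=7. stock: 50 - 7 = 43. total_sold = 35
  Event 9 (restock 14): 43 + 14 = 57
Final: stock = 57, total_sold = 35

Checking against threshold 11:
  After event 1: stock=57 > 11
  After event 2: stock=56 > 11
  After event 3: stock=43 > 11
  After event 4: stock=65 > 11
  After event 5: stock=51 > 11
  After event 6: stock=47 > 11
  After event 7: stock=50 > 11
  After event 8: stock=43 > 11
  After event 9: stock=57 > 11
Alert events: []. Count = 0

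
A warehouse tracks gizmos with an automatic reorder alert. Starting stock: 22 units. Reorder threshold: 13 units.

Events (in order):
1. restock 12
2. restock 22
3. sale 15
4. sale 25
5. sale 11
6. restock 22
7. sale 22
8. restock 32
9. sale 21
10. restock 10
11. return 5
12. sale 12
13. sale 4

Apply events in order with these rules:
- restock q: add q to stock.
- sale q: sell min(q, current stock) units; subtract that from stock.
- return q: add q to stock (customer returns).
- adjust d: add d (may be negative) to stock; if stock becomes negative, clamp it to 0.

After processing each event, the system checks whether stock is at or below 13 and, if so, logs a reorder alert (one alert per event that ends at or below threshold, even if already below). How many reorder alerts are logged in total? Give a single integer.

Answer: 2

Derivation:
Processing events:
Start: stock = 22
  Event 1 (restock 12): 22 + 12 = 34
  Event 2 (restock 22): 34 + 22 = 56
  Event 3 (sale 15): sell min(15,56)=15. stock: 56 - 15 = 41. total_sold = 15
  Event 4 (sale 25): sell min(25,41)=25. stock: 41 - 25 = 16. total_sold = 40
  Event 5 (sale 11): sell min(11,16)=11. stock: 16 - 11 = 5. total_sold = 51
  Event 6 (restock 22): 5 + 22 = 27
  Event 7 (sale 22): sell min(22,27)=22. stock: 27 - 22 = 5. total_sold = 73
  Event 8 (restock 32): 5 + 32 = 37
  Event 9 (sale 21): sell min(21,37)=21. stock: 37 - 21 = 16. total_sold = 94
  Event 10 (restock 10): 16 + 10 = 26
  Event 11 (return 5): 26 + 5 = 31
  Event 12 (sale 12): sell min(12,31)=12. stock: 31 - 12 = 19. total_sold = 106
  Event 13 (sale 4): sell min(4,19)=4. stock: 19 - 4 = 15. total_sold = 110
Final: stock = 15, total_sold = 110

Checking against threshold 13:
  After event 1: stock=34 > 13
  After event 2: stock=56 > 13
  After event 3: stock=41 > 13
  After event 4: stock=16 > 13
  After event 5: stock=5 <= 13 -> ALERT
  After event 6: stock=27 > 13
  After event 7: stock=5 <= 13 -> ALERT
  After event 8: stock=37 > 13
  After event 9: stock=16 > 13
  After event 10: stock=26 > 13
  After event 11: stock=31 > 13
  After event 12: stock=19 > 13
  After event 13: stock=15 > 13
Alert events: [5, 7]. Count = 2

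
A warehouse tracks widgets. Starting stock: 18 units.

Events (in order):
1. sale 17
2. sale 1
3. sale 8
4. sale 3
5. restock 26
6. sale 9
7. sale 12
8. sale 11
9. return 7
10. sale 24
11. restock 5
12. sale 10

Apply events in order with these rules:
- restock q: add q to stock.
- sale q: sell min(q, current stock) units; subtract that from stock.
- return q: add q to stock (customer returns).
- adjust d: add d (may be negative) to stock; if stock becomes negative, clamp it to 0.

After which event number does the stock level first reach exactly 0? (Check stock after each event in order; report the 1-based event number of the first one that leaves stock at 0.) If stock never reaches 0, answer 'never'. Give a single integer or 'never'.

Processing events:
Start: stock = 18
  Event 1 (sale 17): sell min(17,18)=17. stock: 18 - 17 = 1. total_sold = 17
  Event 2 (sale 1): sell min(1,1)=1. stock: 1 - 1 = 0. total_sold = 18
  Event 3 (sale 8): sell min(8,0)=0. stock: 0 - 0 = 0. total_sold = 18
  Event 4 (sale 3): sell min(3,0)=0. stock: 0 - 0 = 0. total_sold = 18
  Event 5 (restock 26): 0 + 26 = 26
  Event 6 (sale 9): sell min(9,26)=9. stock: 26 - 9 = 17. total_sold = 27
  Event 7 (sale 12): sell min(12,17)=12. stock: 17 - 12 = 5. total_sold = 39
  Event 8 (sale 11): sell min(11,5)=5. stock: 5 - 5 = 0. total_sold = 44
  Event 9 (return 7): 0 + 7 = 7
  Event 10 (sale 24): sell min(24,7)=7. stock: 7 - 7 = 0. total_sold = 51
  Event 11 (restock 5): 0 + 5 = 5
  Event 12 (sale 10): sell min(10,5)=5. stock: 5 - 5 = 0. total_sold = 56
Final: stock = 0, total_sold = 56

First zero at event 2.

Answer: 2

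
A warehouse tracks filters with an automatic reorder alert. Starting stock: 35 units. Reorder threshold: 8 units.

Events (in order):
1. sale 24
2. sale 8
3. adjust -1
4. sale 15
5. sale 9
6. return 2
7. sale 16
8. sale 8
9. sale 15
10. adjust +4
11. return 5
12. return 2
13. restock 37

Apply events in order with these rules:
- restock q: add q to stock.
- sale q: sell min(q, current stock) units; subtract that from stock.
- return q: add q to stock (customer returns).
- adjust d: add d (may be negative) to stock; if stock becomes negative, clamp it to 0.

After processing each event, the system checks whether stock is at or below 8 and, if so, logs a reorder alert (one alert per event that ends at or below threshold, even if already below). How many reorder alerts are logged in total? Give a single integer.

Answer: 9

Derivation:
Processing events:
Start: stock = 35
  Event 1 (sale 24): sell min(24,35)=24. stock: 35 - 24 = 11. total_sold = 24
  Event 2 (sale 8): sell min(8,11)=8. stock: 11 - 8 = 3. total_sold = 32
  Event 3 (adjust -1): 3 + -1 = 2
  Event 4 (sale 15): sell min(15,2)=2. stock: 2 - 2 = 0. total_sold = 34
  Event 5 (sale 9): sell min(9,0)=0. stock: 0 - 0 = 0. total_sold = 34
  Event 6 (return 2): 0 + 2 = 2
  Event 7 (sale 16): sell min(16,2)=2. stock: 2 - 2 = 0. total_sold = 36
  Event 8 (sale 8): sell min(8,0)=0. stock: 0 - 0 = 0. total_sold = 36
  Event 9 (sale 15): sell min(15,0)=0. stock: 0 - 0 = 0. total_sold = 36
  Event 10 (adjust +4): 0 + 4 = 4
  Event 11 (return 5): 4 + 5 = 9
  Event 12 (return 2): 9 + 2 = 11
  Event 13 (restock 37): 11 + 37 = 48
Final: stock = 48, total_sold = 36

Checking against threshold 8:
  After event 1: stock=11 > 8
  After event 2: stock=3 <= 8 -> ALERT
  After event 3: stock=2 <= 8 -> ALERT
  After event 4: stock=0 <= 8 -> ALERT
  After event 5: stock=0 <= 8 -> ALERT
  After event 6: stock=2 <= 8 -> ALERT
  After event 7: stock=0 <= 8 -> ALERT
  After event 8: stock=0 <= 8 -> ALERT
  After event 9: stock=0 <= 8 -> ALERT
  After event 10: stock=4 <= 8 -> ALERT
  After event 11: stock=9 > 8
  After event 12: stock=11 > 8
  After event 13: stock=48 > 8
Alert events: [2, 3, 4, 5, 6, 7, 8, 9, 10]. Count = 9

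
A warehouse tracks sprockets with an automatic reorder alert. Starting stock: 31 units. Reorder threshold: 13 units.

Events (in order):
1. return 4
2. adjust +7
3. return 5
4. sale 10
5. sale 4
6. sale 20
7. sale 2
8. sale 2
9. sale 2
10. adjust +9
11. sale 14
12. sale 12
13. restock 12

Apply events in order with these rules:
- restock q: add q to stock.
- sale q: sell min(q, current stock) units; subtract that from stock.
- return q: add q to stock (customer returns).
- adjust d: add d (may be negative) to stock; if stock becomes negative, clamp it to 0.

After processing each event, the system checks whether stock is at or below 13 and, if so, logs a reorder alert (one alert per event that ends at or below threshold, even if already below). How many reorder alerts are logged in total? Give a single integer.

Answer: 7

Derivation:
Processing events:
Start: stock = 31
  Event 1 (return 4): 31 + 4 = 35
  Event 2 (adjust +7): 35 + 7 = 42
  Event 3 (return 5): 42 + 5 = 47
  Event 4 (sale 10): sell min(10,47)=10. stock: 47 - 10 = 37. total_sold = 10
  Event 5 (sale 4): sell min(4,37)=4. stock: 37 - 4 = 33. total_sold = 14
  Event 6 (sale 20): sell min(20,33)=20. stock: 33 - 20 = 13. total_sold = 34
  Event 7 (sale 2): sell min(2,13)=2. stock: 13 - 2 = 11. total_sold = 36
  Event 8 (sale 2): sell min(2,11)=2. stock: 11 - 2 = 9. total_sold = 38
  Event 9 (sale 2): sell min(2,9)=2. stock: 9 - 2 = 7. total_sold = 40
  Event 10 (adjust +9): 7 + 9 = 16
  Event 11 (sale 14): sell min(14,16)=14. stock: 16 - 14 = 2. total_sold = 54
  Event 12 (sale 12): sell min(12,2)=2. stock: 2 - 2 = 0. total_sold = 56
  Event 13 (restock 12): 0 + 12 = 12
Final: stock = 12, total_sold = 56

Checking against threshold 13:
  After event 1: stock=35 > 13
  After event 2: stock=42 > 13
  After event 3: stock=47 > 13
  After event 4: stock=37 > 13
  After event 5: stock=33 > 13
  After event 6: stock=13 <= 13 -> ALERT
  After event 7: stock=11 <= 13 -> ALERT
  After event 8: stock=9 <= 13 -> ALERT
  After event 9: stock=7 <= 13 -> ALERT
  After event 10: stock=16 > 13
  After event 11: stock=2 <= 13 -> ALERT
  After event 12: stock=0 <= 13 -> ALERT
  After event 13: stock=12 <= 13 -> ALERT
Alert events: [6, 7, 8, 9, 11, 12, 13]. Count = 7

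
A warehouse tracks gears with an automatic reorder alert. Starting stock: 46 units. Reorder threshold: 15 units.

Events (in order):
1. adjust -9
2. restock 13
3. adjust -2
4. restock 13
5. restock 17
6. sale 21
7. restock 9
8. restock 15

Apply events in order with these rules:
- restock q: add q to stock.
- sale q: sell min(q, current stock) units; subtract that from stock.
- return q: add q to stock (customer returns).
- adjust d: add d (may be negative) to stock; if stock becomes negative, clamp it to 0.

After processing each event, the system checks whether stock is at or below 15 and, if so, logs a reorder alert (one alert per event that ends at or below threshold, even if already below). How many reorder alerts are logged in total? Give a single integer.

Answer: 0

Derivation:
Processing events:
Start: stock = 46
  Event 1 (adjust -9): 46 + -9 = 37
  Event 2 (restock 13): 37 + 13 = 50
  Event 3 (adjust -2): 50 + -2 = 48
  Event 4 (restock 13): 48 + 13 = 61
  Event 5 (restock 17): 61 + 17 = 78
  Event 6 (sale 21): sell min(21,78)=21. stock: 78 - 21 = 57. total_sold = 21
  Event 7 (restock 9): 57 + 9 = 66
  Event 8 (restock 15): 66 + 15 = 81
Final: stock = 81, total_sold = 21

Checking against threshold 15:
  After event 1: stock=37 > 15
  After event 2: stock=50 > 15
  After event 3: stock=48 > 15
  After event 4: stock=61 > 15
  After event 5: stock=78 > 15
  After event 6: stock=57 > 15
  After event 7: stock=66 > 15
  After event 8: stock=81 > 15
Alert events: []. Count = 0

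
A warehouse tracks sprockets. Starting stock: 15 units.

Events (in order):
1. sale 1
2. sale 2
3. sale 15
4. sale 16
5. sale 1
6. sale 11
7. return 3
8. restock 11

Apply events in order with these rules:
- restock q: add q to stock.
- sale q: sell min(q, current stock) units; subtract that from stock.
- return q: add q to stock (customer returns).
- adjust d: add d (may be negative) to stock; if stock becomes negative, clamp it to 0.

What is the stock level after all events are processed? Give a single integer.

Processing events:
Start: stock = 15
  Event 1 (sale 1): sell min(1,15)=1. stock: 15 - 1 = 14. total_sold = 1
  Event 2 (sale 2): sell min(2,14)=2. stock: 14 - 2 = 12. total_sold = 3
  Event 3 (sale 15): sell min(15,12)=12. stock: 12 - 12 = 0. total_sold = 15
  Event 4 (sale 16): sell min(16,0)=0. stock: 0 - 0 = 0. total_sold = 15
  Event 5 (sale 1): sell min(1,0)=0. stock: 0 - 0 = 0. total_sold = 15
  Event 6 (sale 11): sell min(11,0)=0. stock: 0 - 0 = 0. total_sold = 15
  Event 7 (return 3): 0 + 3 = 3
  Event 8 (restock 11): 3 + 11 = 14
Final: stock = 14, total_sold = 15

Answer: 14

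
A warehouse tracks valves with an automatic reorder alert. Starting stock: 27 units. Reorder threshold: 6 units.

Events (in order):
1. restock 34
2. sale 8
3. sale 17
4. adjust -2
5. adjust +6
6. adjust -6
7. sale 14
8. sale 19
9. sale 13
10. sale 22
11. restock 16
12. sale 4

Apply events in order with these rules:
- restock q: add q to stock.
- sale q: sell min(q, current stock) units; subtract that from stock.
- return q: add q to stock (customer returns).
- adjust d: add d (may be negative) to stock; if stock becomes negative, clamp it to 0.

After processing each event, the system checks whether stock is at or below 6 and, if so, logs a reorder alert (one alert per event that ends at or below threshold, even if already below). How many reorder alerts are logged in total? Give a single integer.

Processing events:
Start: stock = 27
  Event 1 (restock 34): 27 + 34 = 61
  Event 2 (sale 8): sell min(8,61)=8. stock: 61 - 8 = 53. total_sold = 8
  Event 3 (sale 17): sell min(17,53)=17. stock: 53 - 17 = 36. total_sold = 25
  Event 4 (adjust -2): 36 + -2 = 34
  Event 5 (adjust +6): 34 + 6 = 40
  Event 6 (adjust -6): 40 + -6 = 34
  Event 7 (sale 14): sell min(14,34)=14. stock: 34 - 14 = 20. total_sold = 39
  Event 8 (sale 19): sell min(19,20)=19. stock: 20 - 19 = 1. total_sold = 58
  Event 9 (sale 13): sell min(13,1)=1. stock: 1 - 1 = 0. total_sold = 59
  Event 10 (sale 22): sell min(22,0)=0. stock: 0 - 0 = 0. total_sold = 59
  Event 11 (restock 16): 0 + 16 = 16
  Event 12 (sale 4): sell min(4,16)=4. stock: 16 - 4 = 12. total_sold = 63
Final: stock = 12, total_sold = 63

Checking against threshold 6:
  After event 1: stock=61 > 6
  After event 2: stock=53 > 6
  After event 3: stock=36 > 6
  After event 4: stock=34 > 6
  After event 5: stock=40 > 6
  After event 6: stock=34 > 6
  After event 7: stock=20 > 6
  After event 8: stock=1 <= 6 -> ALERT
  After event 9: stock=0 <= 6 -> ALERT
  After event 10: stock=0 <= 6 -> ALERT
  After event 11: stock=16 > 6
  After event 12: stock=12 > 6
Alert events: [8, 9, 10]. Count = 3

Answer: 3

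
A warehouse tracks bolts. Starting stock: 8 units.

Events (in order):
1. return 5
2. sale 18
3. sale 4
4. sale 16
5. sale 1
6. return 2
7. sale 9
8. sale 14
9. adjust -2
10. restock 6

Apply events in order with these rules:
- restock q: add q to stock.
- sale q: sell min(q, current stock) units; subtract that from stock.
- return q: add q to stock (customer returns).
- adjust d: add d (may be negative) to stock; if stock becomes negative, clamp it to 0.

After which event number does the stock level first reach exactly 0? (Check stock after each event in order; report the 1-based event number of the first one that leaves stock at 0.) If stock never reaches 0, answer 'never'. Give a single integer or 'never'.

Processing events:
Start: stock = 8
  Event 1 (return 5): 8 + 5 = 13
  Event 2 (sale 18): sell min(18,13)=13. stock: 13 - 13 = 0. total_sold = 13
  Event 3 (sale 4): sell min(4,0)=0. stock: 0 - 0 = 0. total_sold = 13
  Event 4 (sale 16): sell min(16,0)=0. stock: 0 - 0 = 0. total_sold = 13
  Event 5 (sale 1): sell min(1,0)=0. stock: 0 - 0 = 0. total_sold = 13
  Event 6 (return 2): 0 + 2 = 2
  Event 7 (sale 9): sell min(9,2)=2. stock: 2 - 2 = 0. total_sold = 15
  Event 8 (sale 14): sell min(14,0)=0. stock: 0 - 0 = 0. total_sold = 15
  Event 9 (adjust -2): 0 + -2 = 0 (clamped to 0)
  Event 10 (restock 6): 0 + 6 = 6
Final: stock = 6, total_sold = 15

First zero at event 2.

Answer: 2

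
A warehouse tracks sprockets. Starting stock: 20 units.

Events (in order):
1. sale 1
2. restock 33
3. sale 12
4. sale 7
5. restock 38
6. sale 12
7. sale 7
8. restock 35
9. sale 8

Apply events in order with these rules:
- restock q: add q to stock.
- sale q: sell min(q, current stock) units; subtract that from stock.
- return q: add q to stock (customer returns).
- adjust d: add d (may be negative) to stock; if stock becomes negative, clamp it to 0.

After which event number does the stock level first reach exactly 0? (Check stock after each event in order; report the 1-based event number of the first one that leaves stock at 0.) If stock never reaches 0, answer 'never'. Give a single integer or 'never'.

Processing events:
Start: stock = 20
  Event 1 (sale 1): sell min(1,20)=1. stock: 20 - 1 = 19. total_sold = 1
  Event 2 (restock 33): 19 + 33 = 52
  Event 3 (sale 12): sell min(12,52)=12. stock: 52 - 12 = 40. total_sold = 13
  Event 4 (sale 7): sell min(7,40)=7. stock: 40 - 7 = 33. total_sold = 20
  Event 5 (restock 38): 33 + 38 = 71
  Event 6 (sale 12): sell min(12,71)=12. stock: 71 - 12 = 59. total_sold = 32
  Event 7 (sale 7): sell min(7,59)=7. stock: 59 - 7 = 52. total_sold = 39
  Event 8 (restock 35): 52 + 35 = 87
  Event 9 (sale 8): sell min(8,87)=8. stock: 87 - 8 = 79. total_sold = 47
Final: stock = 79, total_sold = 47

Stock never reaches 0.

Answer: never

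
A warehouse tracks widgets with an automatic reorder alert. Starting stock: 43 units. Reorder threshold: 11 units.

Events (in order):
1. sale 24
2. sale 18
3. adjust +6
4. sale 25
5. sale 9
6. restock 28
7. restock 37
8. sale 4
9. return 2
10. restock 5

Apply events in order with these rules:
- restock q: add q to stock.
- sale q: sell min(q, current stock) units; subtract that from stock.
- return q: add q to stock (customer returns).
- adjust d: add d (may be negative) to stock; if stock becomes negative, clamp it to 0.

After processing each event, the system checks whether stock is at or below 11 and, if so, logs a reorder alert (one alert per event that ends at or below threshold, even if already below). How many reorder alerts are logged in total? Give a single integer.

Answer: 4

Derivation:
Processing events:
Start: stock = 43
  Event 1 (sale 24): sell min(24,43)=24. stock: 43 - 24 = 19. total_sold = 24
  Event 2 (sale 18): sell min(18,19)=18. stock: 19 - 18 = 1. total_sold = 42
  Event 3 (adjust +6): 1 + 6 = 7
  Event 4 (sale 25): sell min(25,7)=7. stock: 7 - 7 = 0. total_sold = 49
  Event 5 (sale 9): sell min(9,0)=0. stock: 0 - 0 = 0. total_sold = 49
  Event 6 (restock 28): 0 + 28 = 28
  Event 7 (restock 37): 28 + 37 = 65
  Event 8 (sale 4): sell min(4,65)=4. stock: 65 - 4 = 61. total_sold = 53
  Event 9 (return 2): 61 + 2 = 63
  Event 10 (restock 5): 63 + 5 = 68
Final: stock = 68, total_sold = 53

Checking against threshold 11:
  After event 1: stock=19 > 11
  After event 2: stock=1 <= 11 -> ALERT
  After event 3: stock=7 <= 11 -> ALERT
  After event 4: stock=0 <= 11 -> ALERT
  After event 5: stock=0 <= 11 -> ALERT
  After event 6: stock=28 > 11
  After event 7: stock=65 > 11
  After event 8: stock=61 > 11
  After event 9: stock=63 > 11
  After event 10: stock=68 > 11
Alert events: [2, 3, 4, 5]. Count = 4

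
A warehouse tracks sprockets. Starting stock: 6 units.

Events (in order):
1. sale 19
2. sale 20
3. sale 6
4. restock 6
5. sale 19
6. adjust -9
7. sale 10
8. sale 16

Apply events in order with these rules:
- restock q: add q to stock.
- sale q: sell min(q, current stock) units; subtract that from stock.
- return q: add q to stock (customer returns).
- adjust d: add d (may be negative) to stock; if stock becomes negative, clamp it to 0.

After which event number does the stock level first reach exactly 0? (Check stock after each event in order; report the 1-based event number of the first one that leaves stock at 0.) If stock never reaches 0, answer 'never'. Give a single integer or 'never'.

Processing events:
Start: stock = 6
  Event 1 (sale 19): sell min(19,6)=6. stock: 6 - 6 = 0. total_sold = 6
  Event 2 (sale 20): sell min(20,0)=0. stock: 0 - 0 = 0. total_sold = 6
  Event 3 (sale 6): sell min(6,0)=0. stock: 0 - 0 = 0. total_sold = 6
  Event 4 (restock 6): 0 + 6 = 6
  Event 5 (sale 19): sell min(19,6)=6. stock: 6 - 6 = 0. total_sold = 12
  Event 6 (adjust -9): 0 + -9 = 0 (clamped to 0)
  Event 7 (sale 10): sell min(10,0)=0. stock: 0 - 0 = 0. total_sold = 12
  Event 8 (sale 16): sell min(16,0)=0. stock: 0 - 0 = 0. total_sold = 12
Final: stock = 0, total_sold = 12

First zero at event 1.

Answer: 1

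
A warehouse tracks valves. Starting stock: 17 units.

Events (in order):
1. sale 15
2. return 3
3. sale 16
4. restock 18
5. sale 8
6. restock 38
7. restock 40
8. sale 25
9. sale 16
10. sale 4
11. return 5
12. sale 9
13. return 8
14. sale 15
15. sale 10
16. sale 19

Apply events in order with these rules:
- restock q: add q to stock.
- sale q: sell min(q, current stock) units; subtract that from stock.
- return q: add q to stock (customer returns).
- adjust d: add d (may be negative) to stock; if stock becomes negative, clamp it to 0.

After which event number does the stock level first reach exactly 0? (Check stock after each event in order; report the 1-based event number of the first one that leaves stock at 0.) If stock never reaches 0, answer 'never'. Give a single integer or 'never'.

Processing events:
Start: stock = 17
  Event 1 (sale 15): sell min(15,17)=15. stock: 17 - 15 = 2. total_sold = 15
  Event 2 (return 3): 2 + 3 = 5
  Event 3 (sale 16): sell min(16,5)=5. stock: 5 - 5 = 0. total_sold = 20
  Event 4 (restock 18): 0 + 18 = 18
  Event 5 (sale 8): sell min(8,18)=8. stock: 18 - 8 = 10. total_sold = 28
  Event 6 (restock 38): 10 + 38 = 48
  Event 7 (restock 40): 48 + 40 = 88
  Event 8 (sale 25): sell min(25,88)=25. stock: 88 - 25 = 63. total_sold = 53
  Event 9 (sale 16): sell min(16,63)=16. stock: 63 - 16 = 47. total_sold = 69
  Event 10 (sale 4): sell min(4,47)=4. stock: 47 - 4 = 43. total_sold = 73
  Event 11 (return 5): 43 + 5 = 48
  Event 12 (sale 9): sell min(9,48)=9. stock: 48 - 9 = 39. total_sold = 82
  Event 13 (return 8): 39 + 8 = 47
  Event 14 (sale 15): sell min(15,47)=15. stock: 47 - 15 = 32. total_sold = 97
  Event 15 (sale 10): sell min(10,32)=10. stock: 32 - 10 = 22. total_sold = 107
  Event 16 (sale 19): sell min(19,22)=19. stock: 22 - 19 = 3. total_sold = 126
Final: stock = 3, total_sold = 126

First zero at event 3.

Answer: 3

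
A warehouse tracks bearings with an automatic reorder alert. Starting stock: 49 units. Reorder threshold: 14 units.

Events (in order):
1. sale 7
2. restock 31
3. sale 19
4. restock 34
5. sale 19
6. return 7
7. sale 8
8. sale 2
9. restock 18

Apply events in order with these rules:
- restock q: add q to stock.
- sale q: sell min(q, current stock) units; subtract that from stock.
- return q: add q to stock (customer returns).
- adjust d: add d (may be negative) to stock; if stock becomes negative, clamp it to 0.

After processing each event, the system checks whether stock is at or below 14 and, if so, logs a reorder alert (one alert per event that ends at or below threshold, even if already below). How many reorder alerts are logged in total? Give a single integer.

Answer: 0

Derivation:
Processing events:
Start: stock = 49
  Event 1 (sale 7): sell min(7,49)=7. stock: 49 - 7 = 42. total_sold = 7
  Event 2 (restock 31): 42 + 31 = 73
  Event 3 (sale 19): sell min(19,73)=19. stock: 73 - 19 = 54. total_sold = 26
  Event 4 (restock 34): 54 + 34 = 88
  Event 5 (sale 19): sell min(19,88)=19. stock: 88 - 19 = 69. total_sold = 45
  Event 6 (return 7): 69 + 7 = 76
  Event 7 (sale 8): sell min(8,76)=8. stock: 76 - 8 = 68. total_sold = 53
  Event 8 (sale 2): sell min(2,68)=2. stock: 68 - 2 = 66. total_sold = 55
  Event 9 (restock 18): 66 + 18 = 84
Final: stock = 84, total_sold = 55

Checking against threshold 14:
  After event 1: stock=42 > 14
  After event 2: stock=73 > 14
  After event 3: stock=54 > 14
  After event 4: stock=88 > 14
  After event 5: stock=69 > 14
  After event 6: stock=76 > 14
  After event 7: stock=68 > 14
  After event 8: stock=66 > 14
  After event 9: stock=84 > 14
Alert events: []. Count = 0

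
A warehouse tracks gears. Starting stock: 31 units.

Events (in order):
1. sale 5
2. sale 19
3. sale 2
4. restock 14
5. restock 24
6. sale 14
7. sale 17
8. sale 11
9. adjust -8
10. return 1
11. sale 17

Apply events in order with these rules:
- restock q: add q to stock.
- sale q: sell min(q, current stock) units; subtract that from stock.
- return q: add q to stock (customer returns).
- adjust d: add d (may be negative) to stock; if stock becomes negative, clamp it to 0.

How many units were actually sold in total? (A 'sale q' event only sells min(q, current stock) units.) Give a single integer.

Answer: 69

Derivation:
Processing events:
Start: stock = 31
  Event 1 (sale 5): sell min(5,31)=5. stock: 31 - 5 = 26. total_sold = 5
  Event 2 (sale 19): sell min(19,26)=19. stock: 26 - 19 = 7. total_sold = 24
  Event 3 (sale 2): sell min(2,7)=2. stock: 7 - 2 = 5. total_sold = 26
  Event 4 (restock 14): 5 + 14 = 19
  Event 5 (restock 24): 19 + 24 = 43
  Event 6 (sale 14): sell min(14,43)=14. stock: 43 - 14 = 29. total_sold = 40
  Event 7 (sale 17): sell min(17,29)=17. stock: 29 - 17 = 12. total_sold = 57
  Event 8 (sale 11): sell min(11,12)=11. stock: 12 - 11 = 1. total_sold = 68
  Event 9 (adjust -8): 1 + -8 = 0 (clamped to 0)
  Event 10 (return 1): 0 + 1 = 1
  Event 11 (sale 17): sell min(17,1)=1. stock: 1 - 1 = 0. total_sold = 69
Final: stock = 0, total_sold = 69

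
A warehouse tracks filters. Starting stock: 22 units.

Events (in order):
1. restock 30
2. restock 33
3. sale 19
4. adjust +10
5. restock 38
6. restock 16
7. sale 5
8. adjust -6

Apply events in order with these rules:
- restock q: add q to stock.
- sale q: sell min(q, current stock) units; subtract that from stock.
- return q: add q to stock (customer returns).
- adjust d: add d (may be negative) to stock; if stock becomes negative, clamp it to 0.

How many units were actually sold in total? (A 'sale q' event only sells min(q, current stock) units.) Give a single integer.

Processing events:
Start: stock = 22
  Event 1 (restock 30): 22 + 30 = 52
  Event 2 (restock 33): 52 + 33 = 85
  Event 3 (sale 19): sell min(19,85)=19. stock: 85 - 19 = 66. total_sold = 19
  Event 4 (adjust +10): 66 + 10 = 76
  Event 5 (restock 38): 76 + 38 = 114
  Event 6 (restock 16): 114 + 16 = 130
  Event 7 (sale 5): sell min(5,130)=5. stock: 130 - 5 = 125. total_sold = 24
  Event 8 (adjust -6): 125 + -6 = 119
Final: stock = 119, total_sold = 24

Answer: 24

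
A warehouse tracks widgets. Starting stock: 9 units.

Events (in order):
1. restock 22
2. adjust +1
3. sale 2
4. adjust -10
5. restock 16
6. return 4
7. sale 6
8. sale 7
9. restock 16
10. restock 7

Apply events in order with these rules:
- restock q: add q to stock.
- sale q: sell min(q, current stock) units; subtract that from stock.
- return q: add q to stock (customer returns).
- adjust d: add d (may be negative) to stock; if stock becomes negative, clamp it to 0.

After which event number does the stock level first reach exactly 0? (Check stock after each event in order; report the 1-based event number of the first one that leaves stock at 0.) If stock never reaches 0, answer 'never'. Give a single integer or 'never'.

Answer: never

Derivation:
Processing events:
Start: stock = 9
  Event 1 (restock 22): 9 + 22 = 31
  Event 2 (adjust +1): 31 + 1 = 32
  Event 3 (sale 2): sell min(2,32)=2. stock: 32 - 2 = 30. total_sold = 2
  Event 4 (adjust -10): 30 + -10 = 20
  Event 5 (restock 16): 20 + 16 = 36
  Event 6 (return 4): 36 + 4 = 40
  Event 7 (sale 6): sell min(6,40)=6. stock: 40 - 6 = 34. total_sold = 8
  Event 8 (sale 7): sell min(7,34)=7. stock: 34 - 7 = 27. total_sold = 15
  Event 9 (restock 16): 27 + 16 = 43
  Event 10 (restock 7): 43 + 7 = 50
Final: stock = 50, total_sold = 15

Stock never reaches 0.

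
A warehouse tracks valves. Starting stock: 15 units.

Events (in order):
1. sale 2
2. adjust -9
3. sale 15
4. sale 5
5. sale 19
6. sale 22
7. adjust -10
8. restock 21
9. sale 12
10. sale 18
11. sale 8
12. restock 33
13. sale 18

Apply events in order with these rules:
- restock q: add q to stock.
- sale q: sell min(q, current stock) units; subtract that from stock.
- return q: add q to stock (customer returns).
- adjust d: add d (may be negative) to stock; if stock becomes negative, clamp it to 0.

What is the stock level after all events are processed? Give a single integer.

Processing events:
Start: stock = 15
  Event 1 (sale 2): sell min(2,15)=2. stock: 15 - 2 = 13. total_sold = 2
  Event 2 (adjust -9): 13 + -9 = 4
  Event 3 (sale 15): sell min(15,4)=4. stock: 4 - 4 = 0. total_sold = 6
  Event 4 (sale 5): sell min(5,0)=0. stock: 0 - 0 = 0. total_sold = 6
  Event 5 (sale 19): sell min(19,0)=0. stock: 0 - 0 = 0. total_sold = 6
  Event 6 (sale 22): sell min(22,0)=0. stock: 0 - 0 = 0. total_sold = 6
  Event 7 (adjust -10): 0 + -10 = 0 (clamped to 0)
  Event 8 (restock 21): 0 + 21 = 21
  Event 9 (sale 12): sell min(12,21)=12. stock: 21 - 12 = 9. total_sold = 18
  Event 10 (sale 18): sell min(18,9)=9. stock: 9 - 9 = 0. total_sold = 27
  Event 11 (sale 8): sell min(8,0)=0. stock: 0 - 0 = 0. total_sold = 27
  Event 12 (restock 33): 0 + 33 = 33
  Event 13 (sale 18): sell min(18,33)=18. stock: 33 - 18 = 15. total_sold = 45
Final: stock = 15, total_sold = 45

Answer: 15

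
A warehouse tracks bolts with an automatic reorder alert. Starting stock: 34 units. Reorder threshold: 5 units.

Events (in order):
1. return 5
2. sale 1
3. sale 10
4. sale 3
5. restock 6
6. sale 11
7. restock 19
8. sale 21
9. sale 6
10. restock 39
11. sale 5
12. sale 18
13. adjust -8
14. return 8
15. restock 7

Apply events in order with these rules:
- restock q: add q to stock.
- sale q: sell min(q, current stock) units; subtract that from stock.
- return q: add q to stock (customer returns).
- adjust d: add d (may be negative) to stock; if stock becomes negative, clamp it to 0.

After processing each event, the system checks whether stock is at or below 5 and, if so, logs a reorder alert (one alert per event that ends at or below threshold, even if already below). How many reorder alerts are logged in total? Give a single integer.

Processing events:
Start: stock = 34
  Event 1 (return 5): 34 + 5 = 39
  Event 2 (sale 1): sell min(1,39)=1. stock: 39 - 1 = 38. total_sold = 1
  Event 3 (sale 10): sell min(10,38)=10. stock: 38 - 10 = 28. total_sold = 11
  Event 4 (sale 3): sell min(3,28)=3. stock: 28 - 3 = 25. total_sold = 14
  Event 5 (restock 6): 25 + 6 = 31
  Event 6 (sale 11): sell min(11,31)=11. stock: 31 - 11 = 20. total_sold = 25
  Event 7 (restock 19): 20 + 19 = 39
  Event 8 (sale 21): sell min(21,39)=21. stock: 39 - 21 = 18. total_sold = 46
  Event 9 (sale 6): sell min(6,18)=6. stock: 18 - 6 = 12. total_sold = 52
  Event 10 (restock 39): 12 + 39 = 51
  Event 11 (sale 5): sell min(5,51)=5. stock: 51 - 5 = 46. total_sold = 57
  Event 12 (sale 18): sell min(18,46)=18. stock: 46 - 18 = 28. total_sold = 75
  Event 13 (adjust -8): 28 + -8 = 20
  Event 14 (return 8): 20 + 8 = 28
  Event 15 (restock 7): 28 + 7 = 35
Final: stock = 35, total_sold = 75

Checking against threshold 5:
  After event 1: stock=39 > 5
  After event 2: stock=38 > 5
  After event 3: stock=28 > 5
  After event 4: stock=25 > 5
  After event 5: stock=31 > 5
  After event 6: stock=20 > 5
  After event 7: stock=39 > 5
  After event 8: stock=18 > 5
  After event 9: stock=12 > 5
  After event 10: stock=51 > 5
  After event 11: stock=46 > 5
  After event 12: stock=28 > 5
  After event 13: stock=20 > 5
  After event 14: stock=28 > 5
  After event 15: stock=35 > 5
Alert events: []. Count = 0

Answer: 0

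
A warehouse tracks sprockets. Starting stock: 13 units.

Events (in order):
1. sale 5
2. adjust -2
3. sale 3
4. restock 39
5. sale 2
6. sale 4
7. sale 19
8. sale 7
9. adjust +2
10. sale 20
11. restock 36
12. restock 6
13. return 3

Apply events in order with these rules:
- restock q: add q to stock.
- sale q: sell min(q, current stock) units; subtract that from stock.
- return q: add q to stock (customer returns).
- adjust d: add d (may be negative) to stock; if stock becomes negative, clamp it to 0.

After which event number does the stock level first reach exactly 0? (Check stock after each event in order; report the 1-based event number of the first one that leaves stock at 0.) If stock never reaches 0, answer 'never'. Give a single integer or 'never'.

Processing events:
Start: stock = 13
  Event 1 (sale 5): sell min(5,13)=5. stock: 13 - 5 = 8. total_sold = 5
  Event 2 (adjust -2): 8 + -2 = 6
  Event 3 (sale 3): sell min(3,6)=3. stock: 6 - 3 = 3. total_sold = 8
  Event 4 (restock 39): 3 + 39 = 42
  Event 5 (sale 2): sell min(2,42)=2. stock: 42 - 2 = 40. total_sold = 10
  Event 6 (sale 4): sell min(4,40)=4. stock: 40 - 4 = 36. total_sold = 14
  Event 7 (sale 19): sell min(19,36)=19. stock: 36 - 19 = 17. total_sold = 33
  Event 8 (sale 7): sell min(7,17)=7. stock: 17 - 7 = 10. total_sold = 40
  Event 9 (adjust +2): 10 + 2 = 12
  Event 10 (sale 20): sell min(20,12)=12. stock: 12 - 12 = 0. total_sold = 52
  Event 11 (restock 36): 0 + 36 = 36
  Event 12 (restock 6): 36 + 6 = 42
  Event 13 (return 3): 42 + 3 = 45
Final: stock = 45, total_sold = 52

First zero at event 10.

Answer: 10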